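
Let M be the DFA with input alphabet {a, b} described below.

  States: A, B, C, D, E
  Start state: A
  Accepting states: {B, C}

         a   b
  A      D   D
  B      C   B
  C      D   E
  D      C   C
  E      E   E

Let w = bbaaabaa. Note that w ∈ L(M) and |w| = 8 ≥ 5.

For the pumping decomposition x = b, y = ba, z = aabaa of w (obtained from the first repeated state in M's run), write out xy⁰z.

baabaa

xy⁰z = xz = b·aabaa = baabaa.
Reading y = ba takes M from D back to D, so after x the machine is still in D, and z then leads to the accepting state C. Hence baabaa ∈ L(M).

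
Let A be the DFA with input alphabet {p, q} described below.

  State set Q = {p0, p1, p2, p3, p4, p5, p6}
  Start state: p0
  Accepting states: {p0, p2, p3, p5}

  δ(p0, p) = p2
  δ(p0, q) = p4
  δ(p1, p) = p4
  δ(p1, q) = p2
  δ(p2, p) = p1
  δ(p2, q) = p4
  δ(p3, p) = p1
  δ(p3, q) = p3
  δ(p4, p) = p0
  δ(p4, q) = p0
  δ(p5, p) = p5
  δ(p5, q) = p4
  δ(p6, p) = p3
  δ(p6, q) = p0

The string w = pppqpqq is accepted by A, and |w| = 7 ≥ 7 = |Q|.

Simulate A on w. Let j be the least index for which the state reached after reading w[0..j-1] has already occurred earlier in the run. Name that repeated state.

State sequence: p0 -p-> p2 -p-> p1 -p-> p4 -q-> p0 -p-> p2 -q-> p4 -q-> p0
First repeat at step 4: p0 was already visited.

The earliest repeat is at step j = 4: A is in p0, which it already visited at step i = 0.
The DFA has 7 states, so the proof of the pumping lemma guarantees a repeated state among the first 7+1 visited; the segment between the two visits is the pumpable y.

p0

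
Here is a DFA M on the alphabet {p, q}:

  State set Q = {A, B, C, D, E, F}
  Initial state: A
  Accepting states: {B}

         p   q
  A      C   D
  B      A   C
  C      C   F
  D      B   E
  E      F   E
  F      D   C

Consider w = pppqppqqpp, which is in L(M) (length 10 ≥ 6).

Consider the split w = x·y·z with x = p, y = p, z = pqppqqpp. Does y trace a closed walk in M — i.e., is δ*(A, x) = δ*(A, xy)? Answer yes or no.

Run of M on the first 2 characters of w = p p:
  step 0: A  (start)
  step 1: C  (read p: A→C)
  step 2: C  (read p: C→C)

After x (step 1): C. After xy (step 2): C.
They match, so y = p drives M around a cycle from C back to itself; pumping y any number of times keeps M in C before reading z, and xyⁱz ∈ L(M) for every i ≥ 0.

yes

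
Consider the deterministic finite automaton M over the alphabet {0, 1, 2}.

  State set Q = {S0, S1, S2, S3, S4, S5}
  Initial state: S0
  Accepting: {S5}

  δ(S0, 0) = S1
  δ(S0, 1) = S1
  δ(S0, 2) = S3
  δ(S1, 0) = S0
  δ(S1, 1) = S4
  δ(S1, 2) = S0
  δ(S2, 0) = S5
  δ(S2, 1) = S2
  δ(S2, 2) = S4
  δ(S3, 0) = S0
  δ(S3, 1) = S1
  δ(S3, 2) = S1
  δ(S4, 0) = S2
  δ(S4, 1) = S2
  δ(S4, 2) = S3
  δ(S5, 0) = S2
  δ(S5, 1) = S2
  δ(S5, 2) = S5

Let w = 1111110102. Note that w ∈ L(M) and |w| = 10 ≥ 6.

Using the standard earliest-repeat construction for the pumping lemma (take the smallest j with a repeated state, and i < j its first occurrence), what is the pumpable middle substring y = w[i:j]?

State sequence: S0 -1-> S1 -1-> S4 -1-> S2 -1-> S2 -1-> S2 -1-> S2 -0-> S5 -1-> S2 -0-> S5 -2-> S5
First repeat at step 4: S2 was already visited.

So i = 3, j = 4, giving x = w[0:3] = 111, y = w[3:4] = 1, z = w[4:10] = 110102.
Check: |xy| = 4 ≤ 6 and |y| = 1 ≥ 1. Reading y takes M from S2 back to S2, so every xyⁱz is accepted.

1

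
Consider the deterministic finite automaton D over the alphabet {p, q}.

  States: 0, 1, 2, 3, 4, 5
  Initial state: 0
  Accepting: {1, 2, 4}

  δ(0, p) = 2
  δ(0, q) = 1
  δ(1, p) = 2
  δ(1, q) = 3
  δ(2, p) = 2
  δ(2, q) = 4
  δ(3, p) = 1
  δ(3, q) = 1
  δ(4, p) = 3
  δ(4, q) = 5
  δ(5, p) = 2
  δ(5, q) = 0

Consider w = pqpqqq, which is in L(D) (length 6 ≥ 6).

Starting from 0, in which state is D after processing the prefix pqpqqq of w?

State sequence: 0 -p-> 2 -q-> 4 -p-> 3 -q-> 1 -q-> 3 -q-> 1

After reading 6 characters, D is in state 1.
(This kind of state-tracing is the core of the pumping-lemma construction: with 6 states, pigeonhole forces a repeat within the first 6 steps.)

1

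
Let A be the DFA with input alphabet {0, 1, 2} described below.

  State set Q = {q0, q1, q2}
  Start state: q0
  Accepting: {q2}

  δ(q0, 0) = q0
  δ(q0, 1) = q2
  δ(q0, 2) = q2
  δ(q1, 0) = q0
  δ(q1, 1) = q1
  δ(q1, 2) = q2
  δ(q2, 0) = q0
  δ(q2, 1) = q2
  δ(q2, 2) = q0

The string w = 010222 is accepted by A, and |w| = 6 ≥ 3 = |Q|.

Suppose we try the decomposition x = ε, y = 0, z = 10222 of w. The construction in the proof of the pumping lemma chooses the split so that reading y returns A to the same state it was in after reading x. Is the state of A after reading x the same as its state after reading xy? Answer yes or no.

Run of A on the first 1 characters of w = 0:
  step 0: q0  (start)
  step 1: q0  (read 0: q0→q0)

After x (step 0): q0. After xy (step 1): q0.
They match, so y = 0 drives A around a cycle from q0 back to itself; pumping y any number of times keeps A in q0 before reading z, and xyⁱz ∈ L(A) for every i ≥ 0.

yes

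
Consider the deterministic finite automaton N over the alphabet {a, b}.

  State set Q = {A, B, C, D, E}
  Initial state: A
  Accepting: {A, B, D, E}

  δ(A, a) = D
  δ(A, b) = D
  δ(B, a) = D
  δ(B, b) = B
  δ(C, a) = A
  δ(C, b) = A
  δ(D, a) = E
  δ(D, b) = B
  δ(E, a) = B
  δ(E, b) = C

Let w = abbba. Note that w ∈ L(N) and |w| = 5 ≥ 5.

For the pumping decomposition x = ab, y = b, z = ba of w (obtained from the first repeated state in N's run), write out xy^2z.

xy^2z = ab·b·b·ba = abbbba.
Reading y = b takes N from B back to B, so after x·y·y the machine is still in B, and z then leads to the accepting state D. Hence abbbba ∈ L(N).

abbbba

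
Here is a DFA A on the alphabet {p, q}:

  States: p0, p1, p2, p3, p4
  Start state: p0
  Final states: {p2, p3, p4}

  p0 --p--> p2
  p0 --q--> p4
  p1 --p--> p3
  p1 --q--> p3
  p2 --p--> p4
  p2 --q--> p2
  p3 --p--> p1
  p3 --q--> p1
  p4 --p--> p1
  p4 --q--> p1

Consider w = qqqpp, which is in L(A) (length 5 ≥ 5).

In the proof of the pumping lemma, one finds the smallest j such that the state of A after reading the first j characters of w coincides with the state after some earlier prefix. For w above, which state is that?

p1

State sequence: p0 -q-> p4 -q-> p1 -q-> p3 -p-> p1 -p-> p3
First repeat at step 4: p1 was already visited.

The earliest repeat is at step j = 4: A is in p1, which it already visited at step i = 2.
Pumping length from the standard proof: p = 5 (the number of states). The repeated state found above gives |xy| = j ≤ 5 and |y| = j − i ≥ 1.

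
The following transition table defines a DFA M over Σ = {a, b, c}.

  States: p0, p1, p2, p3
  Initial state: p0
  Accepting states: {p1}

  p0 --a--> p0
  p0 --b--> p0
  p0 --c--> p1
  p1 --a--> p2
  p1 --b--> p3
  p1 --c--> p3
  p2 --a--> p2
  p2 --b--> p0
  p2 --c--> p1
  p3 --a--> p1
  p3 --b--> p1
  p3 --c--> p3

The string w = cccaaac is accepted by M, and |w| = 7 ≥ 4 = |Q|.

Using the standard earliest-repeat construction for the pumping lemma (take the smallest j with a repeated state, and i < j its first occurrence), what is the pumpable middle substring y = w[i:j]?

c

State sequence: p0 -c-> p1 -c-> p3 -c-> p3 -a-> p1 -a-> p2 -a-> p2 -c-> p1
First repeat at step 3: p3 was already visited.

So i = 2, j = 3, giving x = w[0:2] = cc, y = w[2:3] = c, z = w[3:7] = aaac.
Check: |xy| = 3 ≤ 4 and |y| = 1 ≥ 1. Reading y takes M from p3 back to p3, so every xyⁱz is accepted.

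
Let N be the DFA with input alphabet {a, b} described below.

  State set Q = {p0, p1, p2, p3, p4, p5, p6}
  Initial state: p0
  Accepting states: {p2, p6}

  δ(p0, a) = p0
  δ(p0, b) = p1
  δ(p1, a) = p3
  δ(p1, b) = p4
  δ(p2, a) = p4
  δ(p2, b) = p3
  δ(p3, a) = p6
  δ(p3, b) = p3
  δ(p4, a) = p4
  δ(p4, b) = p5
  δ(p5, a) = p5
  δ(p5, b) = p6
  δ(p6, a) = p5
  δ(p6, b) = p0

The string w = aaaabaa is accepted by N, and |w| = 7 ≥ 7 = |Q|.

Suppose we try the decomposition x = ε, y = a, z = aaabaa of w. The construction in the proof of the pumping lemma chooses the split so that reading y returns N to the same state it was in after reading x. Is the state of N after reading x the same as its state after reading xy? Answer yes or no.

State sequence: p0 -a-> p0

After x (step 0): p0. After xy (step 1): p0.
They match, so y = a drives N around a cycle from p0 back to itself; pumping y any number of times keeps N in p0 before reading z, and xyⁱz ∈ L(N) for every i ≥ 0.

yes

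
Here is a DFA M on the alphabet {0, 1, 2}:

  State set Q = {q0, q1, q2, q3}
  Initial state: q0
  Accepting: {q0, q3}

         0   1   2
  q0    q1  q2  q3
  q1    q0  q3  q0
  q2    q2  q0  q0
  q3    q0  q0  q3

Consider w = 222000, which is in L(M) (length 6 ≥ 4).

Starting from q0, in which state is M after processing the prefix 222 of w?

q3

State sequence: q0 -2-> q3 -2-> q3 -2-> q3

After reading 3 characters, M is in state q3.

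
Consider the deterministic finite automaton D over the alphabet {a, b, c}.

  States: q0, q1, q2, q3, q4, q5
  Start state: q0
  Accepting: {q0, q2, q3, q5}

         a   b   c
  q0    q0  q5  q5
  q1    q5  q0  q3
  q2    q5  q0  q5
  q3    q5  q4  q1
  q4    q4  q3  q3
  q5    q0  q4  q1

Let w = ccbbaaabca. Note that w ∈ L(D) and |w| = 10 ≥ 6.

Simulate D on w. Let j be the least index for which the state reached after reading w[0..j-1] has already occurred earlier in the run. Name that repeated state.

q0

Run of D on w = c c b b a a a b c a:
  step 0: q0  (start)
  step 1: q5  (read c: q0→q5)
  step 2: q1  (read c: q5→q1)
  step 3: q0  (read b: q1→q0)   ← first repeat (q0 seen earlier)
  step 4: q5  (read b: q0→q5)
  step 5: q0  (read a: q5→q0)
  step 6: q0  (read a: q0→q0)
  step 7: q0  (read a: q0→q0)
  step 8: q5  (read b: q0→q5)
  step 9: q1  (read c: q5→q1)
  step 10: q5  (read a: q1→q5)

The earliest repeat is at step j = 3: D is in q0, which it already visited at step i = 0.
With |Q| = 6, pigeonhole forces a state repeat no later than step 6; the substring read between the first and second visits to that state can be pumped.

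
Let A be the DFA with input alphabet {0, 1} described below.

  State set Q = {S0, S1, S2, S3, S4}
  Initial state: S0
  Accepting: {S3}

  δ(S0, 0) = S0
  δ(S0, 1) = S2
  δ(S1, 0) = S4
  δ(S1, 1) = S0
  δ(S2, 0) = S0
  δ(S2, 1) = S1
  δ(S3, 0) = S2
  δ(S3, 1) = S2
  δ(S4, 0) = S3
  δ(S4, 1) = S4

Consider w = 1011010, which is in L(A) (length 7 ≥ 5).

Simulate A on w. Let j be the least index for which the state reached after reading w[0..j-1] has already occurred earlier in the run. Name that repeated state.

S0

State sequence: S0 -1-> S2 -0-> S0 -1-> S2 -1-> S1 -0-> S4 -1-> S4 -0-> S3
First repeat at step 2: S0 was already visited.

The earliest repeat is at step j = 2: A is in S0, which it already visited at step i = 0.
The DFA has 5 states, so the proof of the pumping lemma guarantees a repeated state among the first 5+1 visited; the segment between the two visits is the pumpable y.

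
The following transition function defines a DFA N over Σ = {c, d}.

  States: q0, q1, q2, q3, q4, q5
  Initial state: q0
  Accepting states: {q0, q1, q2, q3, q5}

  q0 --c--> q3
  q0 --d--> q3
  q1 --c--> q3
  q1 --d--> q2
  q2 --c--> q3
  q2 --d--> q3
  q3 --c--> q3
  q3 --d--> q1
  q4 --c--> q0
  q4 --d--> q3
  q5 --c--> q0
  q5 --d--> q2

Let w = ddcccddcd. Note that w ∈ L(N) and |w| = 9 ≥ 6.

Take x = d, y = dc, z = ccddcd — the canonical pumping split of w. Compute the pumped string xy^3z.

xy^3z = d·dc·dc·dc·ccddcd = ddcdcdcccddcd.
Reading y = dc takes N from q3 back to q3, so after x·y·y·y the machine is still in q3, and z then leads to the accepting state q1. Hence ddcdcdcccddcd ∈ L(N).

ddcdcdcccddcd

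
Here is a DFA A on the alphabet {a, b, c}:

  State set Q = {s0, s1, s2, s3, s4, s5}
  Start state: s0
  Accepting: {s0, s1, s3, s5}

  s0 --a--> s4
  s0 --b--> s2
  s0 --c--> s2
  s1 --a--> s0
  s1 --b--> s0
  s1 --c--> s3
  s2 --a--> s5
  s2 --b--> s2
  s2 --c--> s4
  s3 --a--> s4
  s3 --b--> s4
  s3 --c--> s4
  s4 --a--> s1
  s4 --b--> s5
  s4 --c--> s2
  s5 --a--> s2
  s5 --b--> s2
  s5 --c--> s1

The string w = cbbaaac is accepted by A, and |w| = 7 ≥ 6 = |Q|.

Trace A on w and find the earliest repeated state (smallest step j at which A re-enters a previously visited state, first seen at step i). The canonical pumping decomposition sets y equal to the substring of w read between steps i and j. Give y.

Run of A on w = c b b a a a c:
  step 0: s0  (start)
  step 1: s2  (read c: s0→s2)
  step 2: s2  (read b: s2→s2)   ← first repeat (s2 seen earlier)
  step 3: s2  (read b: s2→s2)
  step 4: s5  (read a: s2→s5)
  step 5: s2  (read a: s5→s2)
  step 6: s5  (read a: s2→s5)
  step 7: s1  (read c: s5→s1)

So i = 1, j = 2, giving x = w[0:1] = c, y = w[1:2] = b, z = w[2:7] = baaac.
Check: |xy| = 2 ≤ 6 and |y| = 1 ≥ 1. Reading y takes A from s2 back to s2, so every xyⁱz is accepted.

b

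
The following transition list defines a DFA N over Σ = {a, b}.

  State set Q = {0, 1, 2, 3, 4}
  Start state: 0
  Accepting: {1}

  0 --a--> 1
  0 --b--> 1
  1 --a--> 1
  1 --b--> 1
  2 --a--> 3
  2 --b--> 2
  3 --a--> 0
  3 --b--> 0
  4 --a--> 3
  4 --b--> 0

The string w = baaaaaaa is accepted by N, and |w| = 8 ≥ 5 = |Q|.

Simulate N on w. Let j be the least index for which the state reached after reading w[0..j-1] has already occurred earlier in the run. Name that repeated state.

1

State sequence: 0 -b-> 1 -a-> 1 -a-> 1 -a-> 1 -a-> 1 -a-> 1 -a-> 1 -a-> 1
First repeat at step 2: 1 was already visited.

The earliest repeat is at step j = 2: N is in 1, which it already visited at step i = 1.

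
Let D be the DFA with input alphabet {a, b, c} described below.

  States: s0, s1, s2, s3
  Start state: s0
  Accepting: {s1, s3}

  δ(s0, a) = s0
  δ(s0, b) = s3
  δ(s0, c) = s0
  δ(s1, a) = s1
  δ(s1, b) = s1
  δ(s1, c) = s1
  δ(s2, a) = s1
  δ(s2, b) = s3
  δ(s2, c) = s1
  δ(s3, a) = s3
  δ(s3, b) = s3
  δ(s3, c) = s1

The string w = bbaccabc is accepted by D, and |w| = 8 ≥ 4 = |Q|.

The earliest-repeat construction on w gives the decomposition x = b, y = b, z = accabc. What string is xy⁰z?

xy⁰z = xz = b·accabc = baccabc.
Reading y = b takes D from s3 back to s3, so after x the machine is still in s3, and z then leads to the accepting state s1. Hence baccabc ∈ L(D).

baccabc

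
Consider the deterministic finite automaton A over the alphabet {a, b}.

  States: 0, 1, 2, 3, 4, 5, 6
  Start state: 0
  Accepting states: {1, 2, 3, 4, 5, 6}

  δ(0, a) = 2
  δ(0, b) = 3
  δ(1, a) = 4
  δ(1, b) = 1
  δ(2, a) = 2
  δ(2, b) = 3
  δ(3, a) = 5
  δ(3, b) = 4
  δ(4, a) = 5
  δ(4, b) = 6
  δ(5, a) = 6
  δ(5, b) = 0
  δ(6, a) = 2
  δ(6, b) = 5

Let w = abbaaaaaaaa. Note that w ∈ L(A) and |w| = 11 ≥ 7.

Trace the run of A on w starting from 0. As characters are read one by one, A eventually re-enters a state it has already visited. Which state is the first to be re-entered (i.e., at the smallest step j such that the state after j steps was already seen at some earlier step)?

State sequence: 0 -a-> 2 -b-> 3 -b-> 4 -a-> 5 -a-> 6 -a-> 2 -a-> 2 -a-> 2 -a-> 2 -a-> 2 -a-> 2
First repeat at step 6: 2 was already visited.

The earliest repeat is at step j = 6: A is in 2, which it already visited at step i = 1.
Since A has 7 states, any run of length ≥ 7 visits 7+1 states, so by pigeonhole some state repeats within the first 7 steps — that repeat gives the pumpable loop.

2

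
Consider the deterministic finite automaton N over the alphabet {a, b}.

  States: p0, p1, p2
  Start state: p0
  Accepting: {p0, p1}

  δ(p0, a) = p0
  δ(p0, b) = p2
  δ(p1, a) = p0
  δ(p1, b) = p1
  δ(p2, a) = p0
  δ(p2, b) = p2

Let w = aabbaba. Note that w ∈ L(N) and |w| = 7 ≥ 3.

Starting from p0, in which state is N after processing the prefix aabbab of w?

State sequence: p0 -a-> p0 -a-> p0 -b-> p2 -b-> p2 -a-> p0 -b-> p2

After reading 6 characters, N is in state p2.

p2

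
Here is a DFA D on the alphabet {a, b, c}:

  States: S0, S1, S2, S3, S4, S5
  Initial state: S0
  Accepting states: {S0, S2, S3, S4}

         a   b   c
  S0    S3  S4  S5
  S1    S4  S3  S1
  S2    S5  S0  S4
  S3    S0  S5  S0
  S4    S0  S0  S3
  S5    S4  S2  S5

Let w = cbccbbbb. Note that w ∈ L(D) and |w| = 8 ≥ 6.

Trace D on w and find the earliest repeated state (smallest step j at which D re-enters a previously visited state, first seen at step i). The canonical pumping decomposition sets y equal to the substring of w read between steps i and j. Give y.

bccb

State sequence: S0 -c-> S5 -b-> S2 -c-> S4 -c-> S3 -b-> S5 -b-> S2 -b-> S0 -b-> S4
First repeat at step 5: S5 was already visited.

So i = 1, j = 5, giving x = w[0:1] = c, y = w[1:5] = bccb, z = w[5:8] = bbb.
Check: |xy| = 5 ≤ 6 and |y| = 4 ≥ 1. Reading y takes D from S5 back to S5, so every xyⁱz is accepted.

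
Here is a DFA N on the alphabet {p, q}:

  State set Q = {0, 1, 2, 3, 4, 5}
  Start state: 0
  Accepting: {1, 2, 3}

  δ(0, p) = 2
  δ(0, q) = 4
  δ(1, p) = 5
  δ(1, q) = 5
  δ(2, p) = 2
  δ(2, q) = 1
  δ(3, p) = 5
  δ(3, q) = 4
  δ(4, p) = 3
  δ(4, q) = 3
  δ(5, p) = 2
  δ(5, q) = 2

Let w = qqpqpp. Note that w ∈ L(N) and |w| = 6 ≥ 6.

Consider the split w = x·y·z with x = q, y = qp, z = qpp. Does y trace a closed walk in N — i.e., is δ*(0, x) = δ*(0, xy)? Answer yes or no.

State sequence: 0 -q-> 4 -q-> 3 -p-> 5

After x (step 1): 4. After xy (step 3): 5.
They differ (4 ≠ 5), so y is not a cycle from the state after x; this split is not the one the pumping-lemma construction produces, and pumping y need not keep the string in L(N).

no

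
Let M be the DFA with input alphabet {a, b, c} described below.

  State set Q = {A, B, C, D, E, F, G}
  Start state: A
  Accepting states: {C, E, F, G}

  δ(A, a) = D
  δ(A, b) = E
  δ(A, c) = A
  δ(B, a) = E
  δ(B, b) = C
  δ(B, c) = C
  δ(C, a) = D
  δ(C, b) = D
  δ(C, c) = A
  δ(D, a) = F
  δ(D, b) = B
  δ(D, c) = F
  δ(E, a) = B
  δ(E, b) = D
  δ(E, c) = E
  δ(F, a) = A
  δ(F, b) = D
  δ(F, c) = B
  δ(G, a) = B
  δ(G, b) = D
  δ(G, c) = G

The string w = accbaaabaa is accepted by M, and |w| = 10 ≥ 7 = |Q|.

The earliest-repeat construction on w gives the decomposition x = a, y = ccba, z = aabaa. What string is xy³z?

accbaccbaccbaaabaa

xy^3z = a·ccba·ccba·ccba·aabaa = accbaccbaccbaaabaa.
Reading y = ccba takes M from D back to D, so after x·y·y·y the machine is still in D, and z then leads to the accepting state E. Hence accbaccbaccbaaabaa ∈ L(M).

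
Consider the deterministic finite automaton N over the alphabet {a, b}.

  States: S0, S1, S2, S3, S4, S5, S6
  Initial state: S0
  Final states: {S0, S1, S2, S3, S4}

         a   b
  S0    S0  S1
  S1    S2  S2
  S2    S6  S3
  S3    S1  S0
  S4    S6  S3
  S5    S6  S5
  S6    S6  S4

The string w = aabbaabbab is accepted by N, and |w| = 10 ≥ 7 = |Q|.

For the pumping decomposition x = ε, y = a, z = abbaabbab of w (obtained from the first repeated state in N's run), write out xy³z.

aaaabbaabbab

xy^3z = ε·a·a·a·abbaabbab = aaaabbaabbab.
Reading y = a takes N from S0 back to S0, so after x·y·y·y the machine is still in S0, and z then leads to the accepting state S2. Hence aaaabbaabbab ∈ L(N).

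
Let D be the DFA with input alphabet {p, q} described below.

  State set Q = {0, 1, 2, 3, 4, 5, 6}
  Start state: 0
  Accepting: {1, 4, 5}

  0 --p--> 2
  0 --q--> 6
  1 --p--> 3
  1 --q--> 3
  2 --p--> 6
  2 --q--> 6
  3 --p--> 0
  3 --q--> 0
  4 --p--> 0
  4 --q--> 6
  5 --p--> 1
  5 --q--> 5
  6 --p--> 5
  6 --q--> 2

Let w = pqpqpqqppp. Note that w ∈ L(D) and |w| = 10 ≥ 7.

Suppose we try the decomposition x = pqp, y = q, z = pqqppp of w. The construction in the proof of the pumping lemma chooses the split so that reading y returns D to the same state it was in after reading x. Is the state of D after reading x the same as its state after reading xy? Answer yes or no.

yes

State sequence: 0 -p-> 2 -q-> 6 -p-> 5 -q-> 5

After x (step 3): 5. After xy (step 4): 5.
They match, so y = q drives D around a cycle from 5 back to itself; pumping y any number of times keeps D in 5 before reading z, and xyⁱz ∈ L(D) for every i ≥ 0.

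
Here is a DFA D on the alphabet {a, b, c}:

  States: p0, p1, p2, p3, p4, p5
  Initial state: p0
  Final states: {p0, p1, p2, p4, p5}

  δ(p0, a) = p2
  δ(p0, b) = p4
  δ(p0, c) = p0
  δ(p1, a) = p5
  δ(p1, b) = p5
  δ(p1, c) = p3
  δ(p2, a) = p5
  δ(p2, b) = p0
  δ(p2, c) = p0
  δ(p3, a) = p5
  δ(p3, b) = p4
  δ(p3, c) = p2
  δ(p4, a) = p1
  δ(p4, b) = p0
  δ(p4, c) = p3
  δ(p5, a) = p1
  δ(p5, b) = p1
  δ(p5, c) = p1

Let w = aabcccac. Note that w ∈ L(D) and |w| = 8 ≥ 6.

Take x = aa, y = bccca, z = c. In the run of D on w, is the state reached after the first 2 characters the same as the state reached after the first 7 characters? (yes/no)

no

Run of D on the first 7 characters of w = a a b c c c a:
  step 0: p0  (start)
  step 1: p2  (read a: p0→p2)
  step 2: p5  (read a: p2→p5)
  step 3: p1  (read b: p5→p1)
  step 4: p3  (read c: p1→p3)
  step 5: p2  (read c: p3→p2)
  step 6: p0  (read c: p2→p0)
  step 7: p2  (read a: p0→p2)

After x (step 2): p5. After xy (step 7): p2.
They differ (p5 ≠ p2), so y is not a cycle from the state after x; this split is not the one the pumping-lemma construction produces, and pumping y need not keep the string in L(D).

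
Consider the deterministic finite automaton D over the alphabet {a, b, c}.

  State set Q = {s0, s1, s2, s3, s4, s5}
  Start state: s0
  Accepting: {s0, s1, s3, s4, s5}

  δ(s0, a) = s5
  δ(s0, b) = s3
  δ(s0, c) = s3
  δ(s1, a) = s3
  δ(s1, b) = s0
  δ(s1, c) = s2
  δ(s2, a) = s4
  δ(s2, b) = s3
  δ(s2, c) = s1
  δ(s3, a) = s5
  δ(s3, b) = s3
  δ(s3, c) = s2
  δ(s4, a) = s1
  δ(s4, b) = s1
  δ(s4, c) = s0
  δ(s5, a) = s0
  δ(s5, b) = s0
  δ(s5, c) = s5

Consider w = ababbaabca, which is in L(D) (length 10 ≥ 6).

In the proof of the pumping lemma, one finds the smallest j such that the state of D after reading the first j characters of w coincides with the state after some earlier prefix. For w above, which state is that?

State sequence: s0 -a-> s5 -b-> s0 -a-> s5 -b-> s0 -b-> s3 -a-> s5 -a-> s0 -b-> s3 -c-> s2 -a-> s4
First repeat at step 2: s0 was already visited.

The earliest repeat is at step j = 2: D is in s0, which it already visited at step i = 0.

s0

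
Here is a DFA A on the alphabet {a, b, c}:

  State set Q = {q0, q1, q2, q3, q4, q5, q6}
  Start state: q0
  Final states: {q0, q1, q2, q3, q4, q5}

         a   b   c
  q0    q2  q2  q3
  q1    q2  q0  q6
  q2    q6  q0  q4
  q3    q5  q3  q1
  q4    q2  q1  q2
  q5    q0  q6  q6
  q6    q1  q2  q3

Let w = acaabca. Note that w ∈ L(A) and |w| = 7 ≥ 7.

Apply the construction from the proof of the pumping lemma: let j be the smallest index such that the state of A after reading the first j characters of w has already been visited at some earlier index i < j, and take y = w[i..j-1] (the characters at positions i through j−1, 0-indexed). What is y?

State sequence: q0 -a-> q2 -c-> q4 -a-> q2 -a-> q6 -b-> q2 -c-> q4 -a-> q2
First repeat at step 3: q2 was already visited.

So i = 1, j = 3, giving x = w[0:1] = a, y = w[1:3] = ca, z = w[3:7] = abca.
Check: |xy| = 3 ≤ 7 and |y| = 2 ≥ 1. Reading y takes A from q2 back to q2, so every xyⁱz is accepted.

ca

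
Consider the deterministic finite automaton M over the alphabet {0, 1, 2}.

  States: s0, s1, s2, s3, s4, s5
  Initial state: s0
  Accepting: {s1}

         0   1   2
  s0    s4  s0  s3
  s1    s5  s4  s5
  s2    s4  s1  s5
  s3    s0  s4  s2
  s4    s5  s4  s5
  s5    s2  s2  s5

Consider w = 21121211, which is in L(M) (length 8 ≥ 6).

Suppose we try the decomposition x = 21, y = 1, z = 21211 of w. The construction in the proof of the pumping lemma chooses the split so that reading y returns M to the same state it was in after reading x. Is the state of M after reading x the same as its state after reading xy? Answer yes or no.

yes

Run of M on the first 3 characters of w = 2 1 1:
  step 0: s0  (start)
  step 1: s3  (read 2: s0→s3)
  step 2: s4  (read 1: s3→s4)
  step 3: s4  (read 1: s4→s4)

After x (step 2): s4. After xy (step 3): s4.
They match, so y = 1 drives M around a cycle from s4 back to itself; pumping y any number of times keeps M in s4 before reading z, and xyⁱz ∈ L(M) for every i ≥ 0.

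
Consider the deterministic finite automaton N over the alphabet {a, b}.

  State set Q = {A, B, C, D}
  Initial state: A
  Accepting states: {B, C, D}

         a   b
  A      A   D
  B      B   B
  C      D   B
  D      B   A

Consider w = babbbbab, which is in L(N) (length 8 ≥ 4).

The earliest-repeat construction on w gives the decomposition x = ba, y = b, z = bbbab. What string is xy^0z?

xy⁰z = xz = ba·bbbab = babbbab.
Reading y = b takes N from B back to B, so after x the machine is still in B, and z then leads to the accepting state B. Hence babbbab ∈ L(N).

babbbab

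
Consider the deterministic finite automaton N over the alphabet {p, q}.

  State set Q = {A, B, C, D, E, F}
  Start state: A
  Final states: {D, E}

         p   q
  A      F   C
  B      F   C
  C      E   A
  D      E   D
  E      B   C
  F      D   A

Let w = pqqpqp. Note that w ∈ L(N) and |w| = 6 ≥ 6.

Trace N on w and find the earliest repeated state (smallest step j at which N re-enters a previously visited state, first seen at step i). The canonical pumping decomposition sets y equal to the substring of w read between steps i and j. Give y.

pq

State sequence: A -p-> F -q-> A -q-> C -p-> E -q-> C -p-> E
First repeat at step 2: A was already visited.

So i = 0, j = 2, giving x = w[0:0] = ε, y = w[0:2] = pq, z = w[2:6] = qpqp.
Check: |xy| = 2 ≤ 6 and |y| = 2 ≥ 1. Reading y takes N from A back to A, so every xyⁱz is accepted.
Pumping length from the standard proof: p = 6 (the number of states). The repeated state found above gives |xy| = j ≤ 6 and |y| = j − i ≥ 1.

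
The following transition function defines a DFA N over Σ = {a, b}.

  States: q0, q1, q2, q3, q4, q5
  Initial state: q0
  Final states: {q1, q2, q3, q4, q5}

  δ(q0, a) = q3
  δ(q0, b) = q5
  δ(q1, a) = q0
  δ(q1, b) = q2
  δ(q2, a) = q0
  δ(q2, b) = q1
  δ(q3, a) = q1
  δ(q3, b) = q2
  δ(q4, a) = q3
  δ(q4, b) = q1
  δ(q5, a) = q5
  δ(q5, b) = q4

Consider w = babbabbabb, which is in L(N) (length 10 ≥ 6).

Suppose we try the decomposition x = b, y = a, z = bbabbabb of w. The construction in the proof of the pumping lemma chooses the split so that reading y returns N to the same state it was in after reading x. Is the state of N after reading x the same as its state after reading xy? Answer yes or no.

Run of N on the first 2 characters of w = b a:
  step 0: q0  (start)
  step 1: q5  (read b: q0→q5)
  step 2: q5  (read a: q5→q5)

After x (step 1): q5. After xy (step 2): q5.
They match, so y = a drives N around a cycle from q5 back to itself; pumping y any number of times keeps N in q5 before reading z, and xyⁱz ∈ L(N) for every i ≥ 0.

yes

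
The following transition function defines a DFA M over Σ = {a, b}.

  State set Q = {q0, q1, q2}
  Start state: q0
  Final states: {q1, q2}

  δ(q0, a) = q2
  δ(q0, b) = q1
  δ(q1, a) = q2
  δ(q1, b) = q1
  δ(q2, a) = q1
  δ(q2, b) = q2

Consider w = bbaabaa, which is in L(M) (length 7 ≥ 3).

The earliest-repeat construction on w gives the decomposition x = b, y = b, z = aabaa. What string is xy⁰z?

baabaa

xy⁰z = xz = b·aabaa = baabaa.
Reading y = b takes M from q1 back to q1, so after x the machine is still in q1, and z then leads to the accepting state q1. Hence baabaa ∈ L(M).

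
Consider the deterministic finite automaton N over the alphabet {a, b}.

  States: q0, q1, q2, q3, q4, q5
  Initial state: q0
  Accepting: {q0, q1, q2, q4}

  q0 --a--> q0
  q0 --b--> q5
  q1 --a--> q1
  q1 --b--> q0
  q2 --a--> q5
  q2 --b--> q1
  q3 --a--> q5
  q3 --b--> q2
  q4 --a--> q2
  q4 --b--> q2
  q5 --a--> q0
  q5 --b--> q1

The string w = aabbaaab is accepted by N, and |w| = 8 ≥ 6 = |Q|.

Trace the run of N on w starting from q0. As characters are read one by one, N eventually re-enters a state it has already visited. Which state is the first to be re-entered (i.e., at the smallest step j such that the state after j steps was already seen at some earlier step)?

q0

State sequence: q0 -a-> q0 -a-> q0 -b-> q5 -b-> q1 -a-> q1 -a-> q1 -a-> q1 -b-> q0
First repeat at step 1: q0 was already visited.

The earliest repeat is at step j = 1: N is in q0, which it already visited at step i = 0.
Pumping length from the standard proof: p = 6 (the number of states). The repeated state found above gives |xy| = j ≤ 6 and |y| = j − i ≥ 1.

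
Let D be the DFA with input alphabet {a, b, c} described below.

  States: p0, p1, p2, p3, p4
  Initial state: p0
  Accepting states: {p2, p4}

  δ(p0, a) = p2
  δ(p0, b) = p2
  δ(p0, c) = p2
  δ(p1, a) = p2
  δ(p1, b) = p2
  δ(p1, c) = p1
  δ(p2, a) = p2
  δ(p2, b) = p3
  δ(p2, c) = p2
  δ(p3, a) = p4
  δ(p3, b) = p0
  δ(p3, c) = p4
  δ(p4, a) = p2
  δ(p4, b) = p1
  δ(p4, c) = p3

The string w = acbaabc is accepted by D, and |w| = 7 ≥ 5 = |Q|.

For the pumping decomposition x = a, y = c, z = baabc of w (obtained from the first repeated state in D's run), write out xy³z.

acccbaabc

xy^3z = a·c·c·c·baabc = acccbaabc.
Reading y = c takes D from p2 back to p2, so after x·y·y·y the machine is still in p2, and z then leads to the accepting state p4. Hence acccbaabc ∈ L(D).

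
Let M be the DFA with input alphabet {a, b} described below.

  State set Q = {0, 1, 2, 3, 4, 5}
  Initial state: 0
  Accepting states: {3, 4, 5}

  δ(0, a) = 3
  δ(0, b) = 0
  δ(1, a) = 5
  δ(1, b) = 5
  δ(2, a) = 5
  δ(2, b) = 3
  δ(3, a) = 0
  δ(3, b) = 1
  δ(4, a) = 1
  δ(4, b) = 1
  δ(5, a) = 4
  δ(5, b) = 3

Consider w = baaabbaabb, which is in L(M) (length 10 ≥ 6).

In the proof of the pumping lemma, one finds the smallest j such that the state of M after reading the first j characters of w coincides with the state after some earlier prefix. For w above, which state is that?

0

Run of M on w = b a a a b b a a b b:
  step 0: 0  (start)
  step 1: 0  (read b: 0→0)   ← first repeat (0 seen earlier)
  step 2: 3  (read a: 0→3)
  step 3: 0  (read a: 3→0)
  step 4: 3  (read a: 0→3)
  step 5: 1  (read b: 3→1)
  step 6: 5  (read b: 1→5)
  step 7: 4  (read a: 5→4)
  step 8: 1  (read a: 4→1)
  step 9: 5  (read b: 1→5)
  step 10: 3  (read b: 5→3)

The earliest repeat is at step j = 1: M is in 0, which it already visited at step i = 0.
Pumping length from the standard proof: p = 6 (the number of states). The repeated state found above gives |xy| = j ≤ 6 and |y| = j − i ≥ 1.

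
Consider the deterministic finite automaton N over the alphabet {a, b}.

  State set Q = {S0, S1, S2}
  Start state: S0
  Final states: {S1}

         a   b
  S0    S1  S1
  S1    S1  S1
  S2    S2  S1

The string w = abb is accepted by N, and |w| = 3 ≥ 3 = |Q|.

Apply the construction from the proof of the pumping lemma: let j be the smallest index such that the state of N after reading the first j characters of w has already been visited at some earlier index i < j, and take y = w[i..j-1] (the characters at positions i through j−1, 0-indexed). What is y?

Run of N on w = a b b:
  step 0: S0  (start)
  step 1: S1  (read a: S0→S1)
  step 2: S1  (read b: S1→S1)   ← first repeat (S1 seen earlier)
  step 3: S1  (read b: S1→S1)

So i = 1, j = 2, giving x = w[0:1] = a, y = w[1:2] = b, z = w[2:3] = b.
Check: |xy| = 2 ≤ 3 and |y| = 1 ≥ 1. Reading y takes N from S1 back to S1, so every xyⁱz is accepted.
Since N has 3 states, any run of length ≥ 3 visits 3+1 states, so by pigeonhole some state repeats within the first 3 steps — that repeat gives the pumpable loop.

b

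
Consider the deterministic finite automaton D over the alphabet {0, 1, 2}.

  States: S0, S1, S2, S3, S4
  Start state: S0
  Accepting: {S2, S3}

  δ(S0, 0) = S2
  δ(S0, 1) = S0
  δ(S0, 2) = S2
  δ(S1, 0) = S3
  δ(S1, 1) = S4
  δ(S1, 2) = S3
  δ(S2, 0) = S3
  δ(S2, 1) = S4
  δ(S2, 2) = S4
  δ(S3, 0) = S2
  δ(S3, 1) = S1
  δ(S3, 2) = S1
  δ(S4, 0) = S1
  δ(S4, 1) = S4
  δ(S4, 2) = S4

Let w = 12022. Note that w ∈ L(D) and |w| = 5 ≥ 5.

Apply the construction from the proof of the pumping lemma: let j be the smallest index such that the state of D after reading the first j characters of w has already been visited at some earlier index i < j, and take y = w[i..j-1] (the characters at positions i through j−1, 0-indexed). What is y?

1

Run of D on w = 1 2 0 2 2:
  step 0: S0  (start)
  step 1: S0  (read 1: S0→S0)   ← first repeat (S0 seen earlier)
  step 2: S2  (read 2: S0→S2)
  step 3: S3  (read 0: S2→S3)
  step 4: S1  (read 2: S3→S1)
  step 5: S3  (read 2: S1→S3)

So i = 0, j = 1, giving x = w[0:0] = ε, y = w[0:1] = 1, z = w[1:5] = 2022.
Check: |xy| = 1 ≤ 5 and |y| = 1 ≥ 1. Reading y takes D from S0 back to S0, so every xyⁱz is accepted.
Pumping length from the standard proof: p = 5 (the number of states). The repeated state found above gives |xy| = j ≤ 5 and |y| = j − i ≥ 1.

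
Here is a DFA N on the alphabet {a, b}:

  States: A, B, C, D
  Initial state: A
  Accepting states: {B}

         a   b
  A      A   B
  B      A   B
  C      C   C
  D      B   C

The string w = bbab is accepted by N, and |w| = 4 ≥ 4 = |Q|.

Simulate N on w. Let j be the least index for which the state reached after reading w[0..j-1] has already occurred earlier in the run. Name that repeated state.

Run of N on w = b b a b:
  step 0: A  (start)
  step 1: B  (read b: A→B)
  step 2: B  (read b: B→B)   ← first repeat (B seen earlier)
  step 3: A  (read a: B→A)
  step 4: B  (read b: A→B)

The earliest repeat is at step j = 2: N is in B, which it already visited at step i = 1.
With |Q| = 4, pigeonhole forces a state repeat no later than step 4; the substring read between the first and second visits to that state can be pumped.

B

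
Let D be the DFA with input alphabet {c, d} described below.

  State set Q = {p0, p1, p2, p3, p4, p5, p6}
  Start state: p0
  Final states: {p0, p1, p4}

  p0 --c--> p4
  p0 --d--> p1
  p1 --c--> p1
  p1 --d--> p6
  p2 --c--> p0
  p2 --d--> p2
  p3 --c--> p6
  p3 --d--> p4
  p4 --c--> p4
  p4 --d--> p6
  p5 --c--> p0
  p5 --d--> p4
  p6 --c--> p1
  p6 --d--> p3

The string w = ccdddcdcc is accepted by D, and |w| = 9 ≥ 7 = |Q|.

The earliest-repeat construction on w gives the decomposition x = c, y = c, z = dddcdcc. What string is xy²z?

cccdddcdcc

xy^2z = c·c·c·dddcdcc = cccdddcdcc.
Reading y = c takes D from p4 back to p4, so after x·y·y the machine is still in p4, and z then leads to the accepting state p1. Hence cccdddcdcc ∈ L(D).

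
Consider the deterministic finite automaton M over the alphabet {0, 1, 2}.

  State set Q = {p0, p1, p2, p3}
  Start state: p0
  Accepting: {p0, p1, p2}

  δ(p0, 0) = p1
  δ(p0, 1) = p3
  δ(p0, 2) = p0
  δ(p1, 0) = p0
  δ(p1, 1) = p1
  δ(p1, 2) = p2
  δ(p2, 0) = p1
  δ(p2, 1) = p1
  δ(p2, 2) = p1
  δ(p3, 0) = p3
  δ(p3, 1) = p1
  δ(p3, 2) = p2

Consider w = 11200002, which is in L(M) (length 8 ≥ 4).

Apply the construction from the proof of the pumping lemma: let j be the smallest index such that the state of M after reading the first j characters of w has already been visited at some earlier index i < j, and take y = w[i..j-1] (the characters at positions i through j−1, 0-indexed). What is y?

20

State sequence: p0 -1-> p3 -1-> p1 -2-> p2 -0-> p1 -0-> p0 -0-> p1 -0-> p0 -2-> p0
First repeat at step 4: p1 was already visited.

So i = 2, j = 4, giving x = w[0:2] = 11, y = w[2:4] = 20, z = w[4:8] = 0002.
Check: |xy| = 4 ≤ 4 and |y| = 2 ≥ 1. Reading y takes M from p1 back to p1, so every xyⁱz is accepted.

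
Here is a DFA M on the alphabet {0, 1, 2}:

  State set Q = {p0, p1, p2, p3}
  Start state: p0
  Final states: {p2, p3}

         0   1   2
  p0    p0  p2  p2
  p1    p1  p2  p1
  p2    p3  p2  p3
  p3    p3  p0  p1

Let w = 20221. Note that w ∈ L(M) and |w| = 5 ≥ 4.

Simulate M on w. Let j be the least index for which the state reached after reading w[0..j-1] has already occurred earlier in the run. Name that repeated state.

p1

State sequence: p0 -2-> p2 -0-> p3 -2-> p1 -2-> p1 -1-> p2
First repeat at step 4: p1 was already visited.

The earliest repeat is at step j = 4: M is in p1, which it already visited at step i = 3.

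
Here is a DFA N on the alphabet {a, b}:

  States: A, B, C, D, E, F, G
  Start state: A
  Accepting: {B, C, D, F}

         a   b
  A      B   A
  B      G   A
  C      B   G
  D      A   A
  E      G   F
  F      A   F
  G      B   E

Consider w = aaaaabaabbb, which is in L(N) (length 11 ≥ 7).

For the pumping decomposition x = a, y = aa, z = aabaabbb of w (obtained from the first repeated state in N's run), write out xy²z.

xy^2z = a·aa·aa·aabaabbb = aaaaaaabaabbb.
Reading y = aa takes N from B back to B, so after x·y·y the machine is still in B, and z then leads to the accepting state F. Hence aaaaaaabaabbb ∈ L(N).

aaaaaaabaabbb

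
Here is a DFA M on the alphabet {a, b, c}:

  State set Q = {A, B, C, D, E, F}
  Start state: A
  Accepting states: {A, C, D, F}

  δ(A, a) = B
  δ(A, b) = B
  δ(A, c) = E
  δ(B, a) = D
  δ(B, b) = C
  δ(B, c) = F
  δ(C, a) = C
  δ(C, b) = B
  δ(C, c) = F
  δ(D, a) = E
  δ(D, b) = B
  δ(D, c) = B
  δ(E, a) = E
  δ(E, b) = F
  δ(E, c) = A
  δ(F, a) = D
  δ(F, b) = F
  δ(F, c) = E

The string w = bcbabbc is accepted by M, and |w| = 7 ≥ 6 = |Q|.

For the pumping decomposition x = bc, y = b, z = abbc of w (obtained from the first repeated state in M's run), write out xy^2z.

xy^2z = bc·b·b·abbc = bcbbabbc.
Reading y = b takes M from F back to F, so after x·y·y the machine is still in F, and z then leads to the accepting state F. Hence bcbbabbc ∈ L(M).

bcbbabbc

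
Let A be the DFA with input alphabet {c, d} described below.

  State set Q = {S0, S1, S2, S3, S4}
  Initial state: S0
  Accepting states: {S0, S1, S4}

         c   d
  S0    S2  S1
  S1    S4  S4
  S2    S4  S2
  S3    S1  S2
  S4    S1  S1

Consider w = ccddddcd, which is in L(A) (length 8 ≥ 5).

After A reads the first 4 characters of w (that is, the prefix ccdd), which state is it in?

S4

State sequence: S0 -c-> S2 -c-> S4 -d-> S1 -d-> S4

After reading 4 characters, A is in state S4.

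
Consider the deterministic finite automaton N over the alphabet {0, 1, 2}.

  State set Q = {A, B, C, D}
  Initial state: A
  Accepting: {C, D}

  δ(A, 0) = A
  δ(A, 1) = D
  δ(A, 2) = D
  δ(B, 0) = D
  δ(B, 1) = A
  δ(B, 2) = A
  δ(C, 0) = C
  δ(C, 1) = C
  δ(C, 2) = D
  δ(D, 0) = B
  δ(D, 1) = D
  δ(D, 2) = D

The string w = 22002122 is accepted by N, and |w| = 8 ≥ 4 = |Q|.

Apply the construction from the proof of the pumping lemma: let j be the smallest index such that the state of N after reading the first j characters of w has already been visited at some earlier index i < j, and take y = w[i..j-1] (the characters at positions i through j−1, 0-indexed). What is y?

2

Run of N on w = 2 2 0 0 2 1 2 2:
  step 0: A  (start)
  step 1: D  (read 2: A→D)
  step 2: D  (read 2: D→D)   ← first repeat (D seen earlier)
  step 3: B  (read 0: D→B)
  step 4: D  (read 0: B→D)
  step 5: D  (read 2: D→D)
  step 6: D  (read 1: D→D)
  step 7: D  (read 2: D→D)
  step 8: D  (read 2: D→D)

So i = 1, j = 2, giving x = w[0:1] = 2, y = w[1:2] = 2, z = w[2:8] = 002122.
Check: |xy| = 2 ≤ 4 and |y| = 1 ≥ 1. Reading y takes N from D back to D, so every xyⁱz is accepted.
Pumping length from the standard proof: p = 4 (the number of states). The repeated state found above gives |xy| = j ≤ 4 and |y| = j − i ≥ 1.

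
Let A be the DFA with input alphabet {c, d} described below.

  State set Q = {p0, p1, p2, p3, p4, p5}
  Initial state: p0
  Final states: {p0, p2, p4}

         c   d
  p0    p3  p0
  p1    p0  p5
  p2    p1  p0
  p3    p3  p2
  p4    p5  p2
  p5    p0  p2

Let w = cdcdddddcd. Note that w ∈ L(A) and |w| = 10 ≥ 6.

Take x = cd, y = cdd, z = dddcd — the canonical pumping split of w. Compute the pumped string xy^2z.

xy^2z = cd·cdd·cdd·dddcd = cdcddcdddddcd.
Reading y = cdd takes A from p2 back to p2, so after x·y·y the machine is still in p2, and z then leads to the accepting state p2. Hence cdcddcdddddcd ∈ L(A).

cdcddcdddddcd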